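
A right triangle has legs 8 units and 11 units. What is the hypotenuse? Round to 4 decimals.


Shape: right triangle
Legs a = 8 units, b = 11 units
Formula: c = sqrt(a^2 + b^2)
a^2 = 64, b^2 = 121
a^2 + b^2 = 185
c = sqrt(185)
c = 13.6015
13.6015 units


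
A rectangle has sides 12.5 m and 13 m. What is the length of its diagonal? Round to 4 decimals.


Shape: rectangle (diagonal via Pythagoras)
Sides: 12.5 m and 13 m
Formula: d = sqrt(l^2 + w^2)
l^2 = 156.25, w^2 = 169
l^2 + w^2 = 325.25
d = sqrt(325.25)
d = 18.0347
18.0347 m


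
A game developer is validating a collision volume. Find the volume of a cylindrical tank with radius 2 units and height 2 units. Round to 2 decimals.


Shape: cylinder
Radius r = 2 units, Height h = 2 units
Formula: V = pi * r^2 * h
r^2 = 4
V = pi * 4 * 2
V = 8 * pi
V = 25.13
25.13 units^3


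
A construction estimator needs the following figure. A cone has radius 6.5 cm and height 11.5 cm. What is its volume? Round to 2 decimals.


Shape: cone
Radius r = 6.5 cm, Height h = 11.5 cm
Formula: V = (1/3) * pi * r^2 * h
r^2 = 42.25
pi * r^2 * h = pi * 42.25 * 11.5 = 485.875 * pi
V = 485.875 * pi / 3
V = 508.81
508.81 cm^3


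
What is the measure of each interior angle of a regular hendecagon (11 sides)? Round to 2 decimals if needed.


Shape: regular hendecagon (11 sides)
Formula: interior angle = (n - 2) * 180 / n
(n - 2) = 9
(n - 2) * 180 = 1620
angle = 1620 / 11
angle = 147.27
147.27 degrees


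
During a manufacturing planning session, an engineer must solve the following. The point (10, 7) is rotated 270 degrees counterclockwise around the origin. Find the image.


Transformation: rotation about the origin
Original point: (10, 7)
Rule for 270 deg counterclockwise: (x, y) -> (y, -x)
Apply: (10, 7) -> (7, -10)
(7, -10)


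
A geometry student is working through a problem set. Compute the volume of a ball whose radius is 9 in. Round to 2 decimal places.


Shape: sphere
Radius r = 9 in
Formula: V = (4/3) * pi * r^3
r^3 = 729
(4/3) * 729 = 972
V = 972 * pi
V = 3053.63
3053.63 in^3


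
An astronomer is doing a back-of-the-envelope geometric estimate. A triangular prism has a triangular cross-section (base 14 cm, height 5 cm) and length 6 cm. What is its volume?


Shape: triangular prism
Triangle base = 14 cm, triangle height = 5 cm, prism length L = 6 cm
Formula: V = (1/2 * b * h_tri) * L
Cross-section area = 0.5 * 14 * 5 = 35
V = 35 * 6
V = 210
210 cm^3


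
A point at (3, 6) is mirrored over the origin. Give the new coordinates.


Transformation: reflection
Original point: (3, 6)
Rule for reflection through the origin: (x, y) -> (-x, -y)
Apply: (3, 6) -> (-3, -6)
(-3, -6)


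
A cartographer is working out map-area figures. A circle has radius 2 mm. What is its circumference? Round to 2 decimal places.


Shape: circle
Radius r = 2 mm
Formula: C = 2 * pi * r
C = 2 * pi * 2
C = 4 * pi
C = 12.57
12.57 mm


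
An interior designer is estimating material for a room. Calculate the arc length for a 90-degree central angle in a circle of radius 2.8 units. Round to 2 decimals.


Shape: circular arc
Radius r = 2.8 units, Angle = 90 degrees
Formula: L = (angle/360) * 2 * pi * r
2 * pi * r = 5.6 * pi
L = (90/360) * 5.6 * pi
L = 1.4 * pi
L = 4.4
4.4 units


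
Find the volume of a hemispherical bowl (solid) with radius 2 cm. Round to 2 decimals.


Shape: hemisphere (half of a sphere)
Radius r = 2 cm
Formula: V = (1/2) * (4/3) * pi * r^3 = (2/3) * pi * r^3
r^3 = 8
(2/3) * 8 = 5.333333
V = 5.333333 * pi
V = 16.76
16.76 cm^3


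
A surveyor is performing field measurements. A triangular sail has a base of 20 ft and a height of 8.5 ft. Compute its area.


Shape: triangle
Base b = 20 ft, Height h = 8.5 ft
Formula: A = (1/2) * b * h
A = 0.5 * 20 * 8.5
A = 0.5 * 170
A = 85
85 ft^2


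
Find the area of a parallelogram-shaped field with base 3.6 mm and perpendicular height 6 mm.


Shape: parallelogram
Base b = 3.6 mm, Height h = 6 mm
Formula: A = b * h
A = 3.6 * 6
A = 21.6
21.6 mm^2


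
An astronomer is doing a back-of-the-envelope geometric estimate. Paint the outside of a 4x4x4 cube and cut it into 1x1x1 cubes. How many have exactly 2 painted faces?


Large cube: 4 x 4 x 4, cut into unit cubes.
n = 4, so n - 2 = 2
Cubes with 2 painted faces lie along the edges, excluding corners.
A cube has 12 edges; each contributes (n - 2) = 2 such cubes.
Count = 12 * 2 = 24
24 unit cubes


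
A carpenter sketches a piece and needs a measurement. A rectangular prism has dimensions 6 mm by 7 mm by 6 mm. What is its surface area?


Shape: rectangular prism
l = 6 mm, w = 7 mm, h = 6 mm
Formula: SA = 2(lw + lh + wh)
lw = 42, lh = 36, wh = 42
lw + lh + wh = 120
SA = 2 * 120
SA = 240
240 mm^2


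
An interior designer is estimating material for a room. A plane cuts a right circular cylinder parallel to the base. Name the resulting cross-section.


Solid: right circular cylinder
Cutting plane: parallel to the base
Visualize the intersection of the plane with the solid's surface.
The boundary of the cut region is a circle.
circle


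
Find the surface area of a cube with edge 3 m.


Shape: cube
Side s = 3 m
A cube has 6 square faces.
Formula: SA = 6 * s^2
s^2 = 9
SA = 6 * 9
SA = 54
54 m^2


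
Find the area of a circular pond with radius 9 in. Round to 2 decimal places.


Shape: circle
Radius r = 9 in
Formula: A = pi * r^2
r^2 = 9^2 = 81
A = pi * 81
A = 254.47
254.47 in^2


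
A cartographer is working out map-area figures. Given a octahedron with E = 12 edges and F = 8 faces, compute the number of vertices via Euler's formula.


Polyhedron: octahedron
Euler's formula for convex polyhedra: V - E + F = 2
Given: E = 12 edges and F = 8 faces
Solve for V:
V = 2 + E - F = 2 + 12 - 8 = 6
6 vertices


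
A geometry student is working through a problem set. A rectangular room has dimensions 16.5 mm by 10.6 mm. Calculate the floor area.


Shape: rectangle
Length l = 16.5 mm, Width w = 10.6 mm
Formula: A = l * w
A = 16.5 * 10.6
A = 174.9
174.9 mm^2


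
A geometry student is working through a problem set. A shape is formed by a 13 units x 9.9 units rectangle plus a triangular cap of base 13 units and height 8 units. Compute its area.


Composite shape: rectangle + triangle
Rectangle area = 13 * 9.9 = 128.7
Triangle area = 0.5 * 13 * 8 = 52
Total = 128.7 + 52
Total = 180.7
180.7 units^2


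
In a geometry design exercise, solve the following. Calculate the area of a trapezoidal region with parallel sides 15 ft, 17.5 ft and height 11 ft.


Shape: trapezoid
Parallel sides a = 15 ft, b = 17.5 ft; Height h = 11 ft
Formula: A = (a + b) * h / 2
a + b = 15 + 17.5 = 32.5
A = 32.5 * 11 / 2
A = 357.5 / 2
A = 178.75
178.75 ft^2


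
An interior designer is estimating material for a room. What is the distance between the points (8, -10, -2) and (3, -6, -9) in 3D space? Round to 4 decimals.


3D distance between two points
P1 = (8, -10, -2), P2 = (3, -6, -9)
Formula: d = sqrt((x2-x1)^2 + (y2-y1)^2 + (z2-z1)^2)
dx = 3 - 8 = -5
dy = -6 - -10 = 4
dz = -9 - -2 = -7
dx^2 + dy^2 + dz^2 = 25 + 16 + 49 = 90
d = sqrt(90)
d = 9.4868
9.4868 units


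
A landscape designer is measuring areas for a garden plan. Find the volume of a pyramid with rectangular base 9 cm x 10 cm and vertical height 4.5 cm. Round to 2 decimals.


Shape: rectangular pyramid
Base: 9 cm x 10 cm, Height h = 4.5 cm
Formula: V = (1/3) * base_area * h
base_area = 9 * 10 = 90
base_area * h = 90 * 4.5 = 405
V = 405 / 3
V = 135
135 cm^3


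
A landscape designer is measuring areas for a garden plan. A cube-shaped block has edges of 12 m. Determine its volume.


Shape: cube
Side s = 12 m
Formula: V = s^3
V = 12 * 12 * 12
V = 144 * 12
V = 1728
1728 m^3


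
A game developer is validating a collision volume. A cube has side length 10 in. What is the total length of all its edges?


Shape: cube
Side s = 10 in
A cube has 12 edges, all equal.
Formula: total edge length = 12 * s
Total = 12 * 10
Total = 120
120 in


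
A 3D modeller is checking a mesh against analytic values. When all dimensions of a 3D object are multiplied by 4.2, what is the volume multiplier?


Linear scale factor k = 4.2
Rule: under a linear scaling by k, volumes scale by k^3.
k^3 = 4.2 * 4.2 * 4.2
k^3 = 17.64 * 4.2
k^3 = 74.088
Volume scales by a factor of 74.088.
74.088 (dimensionless)


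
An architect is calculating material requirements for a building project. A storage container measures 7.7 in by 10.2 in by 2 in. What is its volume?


Shape: rectangular prism
l = 7.7 in, w = 10.2 in, h = 2 in
Formula: V = l * w * h
V = 7.7 * 10.2 * 2
V = 78.54 * 2
V = 157.08
157.08 in^3


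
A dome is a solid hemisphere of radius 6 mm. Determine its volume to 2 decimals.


Shape: hemisphere (half of a sphere)
Radius r = 6 mm
Formula: V = (1/2) * (4/3) * pi * r^3 = (2/3) * pi * r^3
r^3 = 216
(2/3) * 216 = 144
V = 144 * pi
V = 452.39
452.39 mm^3


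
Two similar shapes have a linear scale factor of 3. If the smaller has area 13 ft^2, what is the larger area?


Linear scale factor k = 3
Original area = 13 ft^2
Rule: under a linear scaling by k, areas scale by k^2.
k^2 = 3^2 = 9
New area = 13 * 9
New area = 117
117 ft^2


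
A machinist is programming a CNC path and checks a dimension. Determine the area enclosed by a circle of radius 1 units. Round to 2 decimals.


Shape: circle
Radius r = 1 units
Formula: A = pi * r^2
r^2 = 1^2 = 1
A = pi * 1
A = 3.14
3.14 units^2


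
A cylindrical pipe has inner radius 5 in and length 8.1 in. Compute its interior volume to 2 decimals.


Shape: cylinder
Radius r = 5 in, Height h = 8.1 in
Formula: V = pi * r^2 * h
r^2 = 25
V = pi * 25 * 8.1
V = 202.5 * pi
V = 636.17
636.17 in^3


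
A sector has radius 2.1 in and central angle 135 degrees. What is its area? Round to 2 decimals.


Shape: circular sector
Radius r = 2.1 in, Angle = 135 degrees
Formula: A = (angle/360) * pi * r^2
r^2 = 4.41
Fraction of circle = 135/360
A = (135/360) * pi * 4.41
A = 1.65375 * pi
A = 5.2
5.2 in^2


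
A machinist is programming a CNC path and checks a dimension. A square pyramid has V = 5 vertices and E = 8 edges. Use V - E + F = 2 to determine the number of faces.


Polyhedron: square pyramid
Euler's formula for convex polyhedra: V - E + F = 2
Given: V = 5 vertices and E = 8 edges
Solve for F:
F = 2 + E - V = 2 + 8 - 5 = 5
5 faces


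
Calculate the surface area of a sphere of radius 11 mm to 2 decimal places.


Shape: sphere
Radius r = 11 mm
Formula: SA = 4 * pi * r^2
r^2 = 121
SA = 4 * pi * 121
SA = 484 * pi
SA = 1520.53
1520.53 mm^2


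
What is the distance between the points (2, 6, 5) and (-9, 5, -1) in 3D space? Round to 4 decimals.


3D distance between two points
P1 = (2, 6, 5), P2 = (-9, 5, -1)
Formula: d = sqrt((x2-x1)^2 + (y2-y1)^2 + (z2-z1)^2)
dx = -9 - 2 = -11
dy = 5 - 6 = -1
dz = -1 - 5 = -6
dx^2 + dy^2 + dz^2 = 121 + 1 + 36 = 158
d = sqrt(158)
d = 12.5698
12.5698 units


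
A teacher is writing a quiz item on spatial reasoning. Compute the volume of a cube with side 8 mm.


Shape: cube
Side s = 8 mm
Formula: V = s^3
V = 8 * 8 * 8
V = 64 * 8
V = 512
512 mm^3


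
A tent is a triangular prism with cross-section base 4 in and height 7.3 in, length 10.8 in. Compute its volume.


Shape: triangular prism
Triangle base = 4 in, triangle height = 7.3 in, prism length L = 10.8 in
Formula: V = (1/2 * b * h_tri) * L
Cross-section area = 0.5 * 4 * 7.3 = 14.6
V = 14.6 * 10.8
V = 157.68
157.68 in^3


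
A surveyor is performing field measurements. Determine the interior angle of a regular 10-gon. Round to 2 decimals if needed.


Shape: regular decagon (10 sides)
Formula: interior angle = (n - 2) * 180 / n
(n - 2) = 8
(n - 2) * 180 = 1440
angle = 1440 / 10
angle = 144
144 degrees


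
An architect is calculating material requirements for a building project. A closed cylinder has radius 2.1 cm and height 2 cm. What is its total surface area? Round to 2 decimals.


Shape: closed cylinder
Radius r = 2.1 cm, Height h = 2 cm
Formula: SA = 2*pi*r^2 + 2*pi*r*h = 2*pi*r*(r + h)
r + h = 4.1
2 * r * (r + h) = 2 * 2.1 * 4.1 = 17.22
SA = 17.22 * pi
SA = 54.1
54.1 cm^2


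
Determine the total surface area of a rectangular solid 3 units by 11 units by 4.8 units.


Shape: rectangular prism
l = 3 units, w = 11 units, h = 4.8 units
Formula: SA = 2(lw + lh + wh)
lw = 33, lh = 14.4, wh = 52.8
lw + lh + wh = 100.2
SA = 2 * 100.2
SA = 200.4
200.4 units^2


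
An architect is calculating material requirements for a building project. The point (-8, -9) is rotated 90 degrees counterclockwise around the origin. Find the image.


Transformation: rotation about the origin
Original point: (-8, -9)
Rule for 90 deg counterclockwise: (x, y) -> (-y, x)
Apply: (-8, -9) -> (9, -8)
(9, -8)


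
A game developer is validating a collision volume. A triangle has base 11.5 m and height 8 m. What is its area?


Shape: triangle
Base b = 11.5 m, Height h = 8 m
Formula: A = (1/2) * b * h
A = 0.5 * 11.5 * 8
A = 0.5 * 92
A = 46
46 m^2


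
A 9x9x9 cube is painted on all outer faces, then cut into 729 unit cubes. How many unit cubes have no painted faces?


Large cube: 9 x 9 x 9, cut into unit cubes.
n = 9, so n - 2 = 7
Unpainted cubes form the interior (n - 2)^3 block.
(n - 2)^3 = 7^3 = 343
343 unit cubes


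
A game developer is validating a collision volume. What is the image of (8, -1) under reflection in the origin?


Transformation: reflection
Original point: (8, -1)
Rule for reflection through the origin: (x, y) -> (-x, -y)
Apply: (8, -1) -> (-8, 1)
(-8, 1)


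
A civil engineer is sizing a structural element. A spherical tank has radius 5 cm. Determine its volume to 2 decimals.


Shape: sphere
Radius r = 5 cm
Formula: V = (4/3) * pi * r^3
r^3 = 125
(4/3) * 125 = 166.666667
V = 166.666667 * pi
V = 523.6
523.6 cm^3


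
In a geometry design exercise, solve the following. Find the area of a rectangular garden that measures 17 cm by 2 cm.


Shape: rectangle
Length l = 17 cm, Width w = 2 cm
Formula: A = l * w
A = 17 * 2
A = 34
34 cm^2


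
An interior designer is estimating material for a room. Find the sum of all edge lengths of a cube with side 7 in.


Shape: cube
Side s = 7 in
A cube has 12 edges, all equal.
Formula: total edge length = 12 * s
Total = 12 * 7
Total = 84
84 in


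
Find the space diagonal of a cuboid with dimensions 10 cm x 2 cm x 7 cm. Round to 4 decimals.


Shape: rectangular box (space diagonal)
l = 10 cm, w = 2 cm, h = 7 cm
Visualize: the diagonal of the base, then a right triangle with that diagonal and the height.
Formula: d = sqrt(l^2 + w^2 + h^2)
l^2 + w^2 + h^2 = 100 + 4 + 49 = 153
d = sqrt(153)
d = 12.3693
12.3693 cm


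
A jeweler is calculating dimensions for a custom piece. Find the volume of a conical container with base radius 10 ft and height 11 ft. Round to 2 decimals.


Shape: cone
Radius r = 10 ft, Height h = 11 ft
Formula: V = (1/3) * pi * r^2 * h
r^2 = 100
pi * r^2 * h = pi * 100 * 11 = 1100 * pi
V = 1100 * pi / 3
V = 1151.92
1151.92 ft^3


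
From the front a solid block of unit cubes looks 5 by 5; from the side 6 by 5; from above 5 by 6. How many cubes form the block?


Orthographic views of a solid rectangular block:
Front view 5 x 5 -> length = 5, height = 5
Side view 6 x 5 -> width = 6, height = 5 (consistent)
Top view 5 x 6 -> confirms length = 5, width = 6
The block is 5 x 6 x 5.
Total unit cubes = 5 * 6 * 5 = 150
150 unit cubes


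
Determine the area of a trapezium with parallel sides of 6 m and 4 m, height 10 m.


Shape: trapezoid
Parallel sides a = 6 m, b = 4 m; Height h = 10 m
Formula: A = (a + b) * h / 2
a + b = 6 + 4 = 10
A = 10 * 10 / 2
A = 100 / 2
A = 50
50 m^2


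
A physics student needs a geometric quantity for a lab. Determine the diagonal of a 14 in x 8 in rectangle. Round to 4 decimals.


Shape: rectangle (diagonal via Pythagoras)
Sides: 14 in and 8 in
Formula: d = sqrt(l^2 + w^2)
l^2 = 196, w^2 = 64
l^2 + w^2 = 260
d = sqrt(260)
d = 16.1245
16.1245 in


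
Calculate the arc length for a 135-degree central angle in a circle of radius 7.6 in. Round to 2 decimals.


Shape: circular arc
Radius r = 7.6 in, Angle = 135 degrees
Formula: L = (angle/360) * 2 * pi * r
2 * pi * r = 15.2 * pi
L = (135/360) * 15.2 * pi
L = 5.7 * pi
L = 17.91
17.91 in


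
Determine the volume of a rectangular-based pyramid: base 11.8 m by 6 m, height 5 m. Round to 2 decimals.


Shape: rectangular pyramid
Base: 11.8 m x 6 m, Height h = 5 m
Formula: V = (1/3) * base_area * h
base_area = 11.8 * 6 = 70.8
base_area * h = 70.8 * 5 = 354
V = 354 / 3
V = 118
118 m^3


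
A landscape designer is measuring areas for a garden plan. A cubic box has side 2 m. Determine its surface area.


Shape: cube
Side s = 2 m
A cube has 6 square faces.
Formula: SA = 6 * s^2
s^2 = 4
SA = 6 * 4
SA = 24
24 m^2


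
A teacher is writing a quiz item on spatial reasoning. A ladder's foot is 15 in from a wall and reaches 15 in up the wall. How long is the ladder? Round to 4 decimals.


Shape: right triangle
Legs a = 15 in, b = 15 in
Formula: c = sqrt(a^2 + b^2)
a^2 = 225, b^2 = 225
a^2 + b^2 = 450
c = sqrt(450)
c = 21.2132
21.2132 in


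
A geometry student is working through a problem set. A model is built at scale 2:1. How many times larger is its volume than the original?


Linear scale factor k = 2
Rule: under a linear scaling by k, volumes scale by k^3.
k^3 = 2 * 2 * 2
k^3 = 4 * 2
k^3 = 8
Volume scales by a factor of 8.
8 (dimensionless)


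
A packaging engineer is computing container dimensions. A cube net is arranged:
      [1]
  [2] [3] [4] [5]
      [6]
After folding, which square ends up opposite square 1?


Net: cross layout. Take square 3 as the base (bottom).
Fold the four squares in the horizontal row up around 3: 2 -> left, 4 -> right, 5 wraps to the top.
Fold 1 and 6 up from 3: 1 -> back, 6 -> front.
Opposite pairs are therefore: (1, 6), (2, 4), (3, 5).
Face 1 is opposite face 6.
face 6


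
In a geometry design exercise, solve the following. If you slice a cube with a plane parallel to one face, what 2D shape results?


Solid: cube
Cutting plane: parallel to one face
Visualize the intersection of the plane with the solid's surface.
The boundary of the cut region is a square.
square


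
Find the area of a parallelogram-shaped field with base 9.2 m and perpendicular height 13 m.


Shape: parallelogram
Base b = 9.2 m, Height h = 13 m
Formula: A = b * h
A = 9.2 * 13
A = 119.6
119.6 m^2


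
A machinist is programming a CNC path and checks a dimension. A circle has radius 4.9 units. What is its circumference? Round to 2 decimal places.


Shape: circle
Radius r = 4.9 units
Formula: C = 2 * pi * r
C = 2 * pi * 4.9
C = 9.8 * pi
C = 30.79
30.79 units


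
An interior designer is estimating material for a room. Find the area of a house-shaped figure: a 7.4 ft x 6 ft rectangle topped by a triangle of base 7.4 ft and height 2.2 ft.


Composite shape: rectangle + triangle
Rectangle area = 7.4 * 6 = 44.4
Triangle area = 0.5 * 7.4 * 2.2 = 8.14
Total = 44.4 + 8.14
Total = 52.54
52.54 ft^2


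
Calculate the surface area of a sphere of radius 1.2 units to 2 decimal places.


Shape: sphere
Radius r = 1.2 units
Formula: SA = 4 * pi * r^2
r^2 = 1.44
SA = 4 * pi * 1.44
SA = 5.76 * pi
SA = 18.1
18.1 units^2


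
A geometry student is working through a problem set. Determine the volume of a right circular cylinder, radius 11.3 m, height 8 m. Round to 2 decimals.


Shape: cylinder
Radius r = 11.3 m, Height h = 8 m
Formula: V = pi * r^2 * h
r^2 = 127.69
V = pi * 127.69 * 8
V = 1021.52 * pi
V = 3209.2
3209.2 m^3


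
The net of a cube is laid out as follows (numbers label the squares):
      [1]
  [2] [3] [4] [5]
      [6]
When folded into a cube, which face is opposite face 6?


Net: cross layout. Take square 3 as the base (bottom).
Fold the four squares in the horizontal row up around 3: 2 -> left, 4 -> right, 5 wraps to the top.
Fold 1 and 6 up from 3: 1 -> back, 6 -> front.
Opposite pairs are therefore: (1, 6), (2, 4), (3, 5).
Face 6 is opposite face 1.
face 1


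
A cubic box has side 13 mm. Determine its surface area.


Shape: cube
Side s = 13 mm
A cube has 6 square faces.
Formula: SA = 6 * s^2
s^2 = 169
SA = 6 * 169
SA = 1014
1014 mm^2


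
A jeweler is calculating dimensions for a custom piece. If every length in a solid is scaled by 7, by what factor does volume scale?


Linear scale factor k = 7
Rule: under a linear scaling by k, volumes scale by k^3.
k^3 = 7 * 7 * 7
k^3 = 49 * 7
k^3 = 343
Volume scales by a factor of 343.
343 (dimensionless)


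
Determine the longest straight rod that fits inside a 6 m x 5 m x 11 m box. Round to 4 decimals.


Shape: rectangular box (space diagonal)
l = 6 m, w = 5 m, h = 11 m
Visualize: the diagonal of the base, then a right triangle with that diagonal and the height.
Formula: d = sqrt(l^2 + w^2 + h^2)
l^2 + w^2 + h^2 = 36 + 25 + 121 = 182
d = sqrt(182)
d = 13.4907
13.4907 m


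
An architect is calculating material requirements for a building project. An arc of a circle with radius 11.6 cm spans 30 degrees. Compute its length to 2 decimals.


Shape: circular arc
Radius r = 11.6 cm, Angle = 30 degrees
Formula: L = (angle/360) * 2 * pi * r
2 * pi * r = 23.2 * pi
L = (30/360) * 23.2 * pi
L = 1.933333 * pi
L = 6.07
6.07 cm


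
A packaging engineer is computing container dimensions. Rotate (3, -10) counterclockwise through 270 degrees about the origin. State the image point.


Transformation: rotation about the origin
Original point: (3, -10)
Rule for 270 deg counterclockwise: (x, y) -> (y, -x)
Apply: (3, -10) -> (-10, -3)
(-10, -3)


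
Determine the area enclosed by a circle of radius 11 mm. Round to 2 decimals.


Shape: circle
Radius r = 11 mm
Formula: A = pi * r^2
r^2 = 11^2 = 121
A = pi * 121
A = 380.13
380.13 mm^2


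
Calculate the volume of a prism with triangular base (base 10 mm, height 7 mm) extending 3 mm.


Shape: triangular prism
Triangle base = 10 mm, triangle height = 7 mm, prism length L = 3 mm
Formula: V = (1/2 * b * h_tri) * L
Cross-section area = 0.5 * 10 * 7 = 35
V = 35 * 3
V = 105
105 mm^3


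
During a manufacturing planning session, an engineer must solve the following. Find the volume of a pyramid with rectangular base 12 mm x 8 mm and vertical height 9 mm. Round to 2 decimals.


Shape: rectangular pyramid
Base: 12 mm x 8 mm, Height h = 9 mm
Formula: V = (1/3) * base_area * h
base_area = 12 * 8 = 96
base_area * h = 96 * 9 = 864
V = 864 / 3
V = 288
288 mm^3


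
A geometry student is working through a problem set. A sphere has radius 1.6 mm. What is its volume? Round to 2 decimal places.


Shape: sphere
Radius r = 1.6 mm
Formula: V = (4/3) * pi * r^3
r^3 = 4.096
(4/3) * 4.096 = 5.461333
V = 5.461333 * pi
V = 17.16
17.16 mm^3


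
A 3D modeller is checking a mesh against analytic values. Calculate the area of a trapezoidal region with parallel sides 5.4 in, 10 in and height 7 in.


Shape: trapezoid
Parallel sides a = 5.4 in, b = 10 in; Height h = 7 in
Formula: A = (a + b) * h / 2
a + b = 5.4 + 10 = 15.4
A = 15.4 * 7 / 2
A = 107.8 / 2
A = 53.9
53.9 in^2


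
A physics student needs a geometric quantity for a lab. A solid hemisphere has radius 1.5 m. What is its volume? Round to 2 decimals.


Shape: hemisphere (half of a sphere)
Radius r = 1.5 m
Formula: V = (1/2) * (4/3) * pi * r^3 = (2/3) * pi * r^3
r^3 = 3.375
(2/3) * 3.375 = 2.25
V = 2.25 * pi
V = 7.07
7.07 m^3


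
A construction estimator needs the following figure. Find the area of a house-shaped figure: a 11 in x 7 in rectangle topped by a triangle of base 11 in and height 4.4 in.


Composite shape: rectangle + triangle
Rectangle area = 11 * 7 = 77
Triangle area = 0.5 * 11 * 4.4 = 24.2
Total = 77 + 24.2
Total = 101.2
101.2 in^2


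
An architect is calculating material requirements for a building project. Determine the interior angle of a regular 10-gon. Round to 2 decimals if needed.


Shape: regular decagon (10 sides)
Formula: interior angle = (n - 2) * 180 / n
(n - 2) = 8
(n - 2) * 180 = 1440
angle = 1440 / 10
angle = 144
144 degrees


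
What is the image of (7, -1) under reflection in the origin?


Transformation: reflection
Original point: (7, -1)
Rule for reflection through the origin: (x, y) -> (-x, -y)
Apply: (7, -1) -> (-7, 1)
(-7, 1)


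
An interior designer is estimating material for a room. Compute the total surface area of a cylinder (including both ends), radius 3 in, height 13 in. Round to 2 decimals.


Shape: closed cylinder
Radius r = 3 in, Height h = 13 in
Formula: SA = 2*pi*r^2 + 2*pi*r*h = 2*pi*r*(r + h)
r + h = 16
2 * r * (r + h) = 2 * 3 * 16 = 96
SA = 96 * pi
SA = 301.59
301.59 in^2


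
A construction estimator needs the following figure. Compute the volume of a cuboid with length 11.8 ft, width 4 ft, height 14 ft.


Shape: rectangular prism
l = 11.8 ft, w = 4 ft, h = 14 ft
Formula: V = l * w * h
V = 11.8 * 4 * 14
V = 47.2 * 14
V = 660.8
660.8 ft^3


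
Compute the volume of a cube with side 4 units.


Shape: cube
Side s = 4 units
Formula: V = s^3
V = 4 * 4 * 4
V = 16 * 4
V = 64
64 units^3


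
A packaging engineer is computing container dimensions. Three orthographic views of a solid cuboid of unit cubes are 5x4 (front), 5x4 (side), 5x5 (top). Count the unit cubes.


Orthographic views of a solid rectangular block:
Front view 5 x 4 -> length = 5, height = 4
Side view 5 x 4 -> width = 5, height = 4 (consistent)
Top view 5 x 5 -> confirms length = 5, width = 5
The block is 5 x 5 x 4.
Total unit cubes = 5 * 5 * 4 = 100
100 unit cubes


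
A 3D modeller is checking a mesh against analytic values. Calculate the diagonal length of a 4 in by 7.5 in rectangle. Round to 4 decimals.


Shape: rectangle (diagonal via Pythagoras)
Sides: 4 in and 7.5 in
Formula: d = sqrt(l^2 + w^2)
l^2 = 16, w^2 = 56.25
l^2 + w^2 = 72.25
d = sqrt(72.25)
d = 8.5
8.5 in


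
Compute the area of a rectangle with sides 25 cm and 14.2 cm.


Shape: rectangle
Length l = 25 cm, Width w = 14.2 cm
Formula: A = l * w
A = 25 * 14.2
A = 355
355 cm^2


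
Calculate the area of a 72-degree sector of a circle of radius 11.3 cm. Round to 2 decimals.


Shape: circular sector
Radius r = 11.3 cm, Angle = 72 degrees
Formula: A = (angle/360) * pi * r^2
r^2 = 127.69
Fraction of circle = 72/360
A = (72/360) * pi * 127.69
A = 25.538 * pi
A = 80.23
80.23 cm^2


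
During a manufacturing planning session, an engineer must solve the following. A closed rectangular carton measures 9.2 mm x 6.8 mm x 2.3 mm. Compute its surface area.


Shape: rectangular prism
l = 9.2 mm, w = 6.8 mm, h = 2.3 mm
Formula: SA = 2(lw + lh + wh)
lw = 62.56, lh = 21.16, wh = 15.64
lw + lh + wh = 99.36
SA = 2 * 99.36
SA = 198.72
198.72 mm^2


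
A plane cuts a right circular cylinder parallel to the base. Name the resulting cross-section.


Solid: right circular cylinder
Cutting plane: parallel to the base
Visualize the intersection of the plane with the solid's surface.
The boundary of the cut region is a circle.
circle


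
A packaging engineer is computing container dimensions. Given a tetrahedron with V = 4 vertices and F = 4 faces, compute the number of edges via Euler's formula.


Polyhedron: tetrahedron
Euler's formula for convex polyhedra: V - E + F = 2
Given: V = 4 vertices and F = 4 faces
Solve for E:
E = V + F - 2 = 4 + 4 - 2 = 6
6 edges


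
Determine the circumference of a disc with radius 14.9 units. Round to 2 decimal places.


Shape: circle
Radius r = 14.9 units
Formula: C = 2 * pi * r
C = 2 * pi * 14.9
C = 29.8 * pi
C = 93.62
93.62 units


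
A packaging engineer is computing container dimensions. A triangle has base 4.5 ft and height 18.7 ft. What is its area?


Shape: triangle
Base b = 4.5 ft, Height h = 18.7 ft
Formula: A = (1/2) * b * h
A = 0.5 * 4.5 * 18.7
A = 0.5 * 84.15
A = 42.075
42.075 ft^2


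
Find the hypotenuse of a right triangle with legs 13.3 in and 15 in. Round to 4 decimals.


Shape: right triangle
Legs a = 13.3 in, b = 15 in
Formula: c = sqrt(a^2 + b^2)
a^2 = 176.89, b^2 = 225
a^2 + b^2 = 401.89
c = sqrt(401.89)
c = 20.0472
20.0472 in


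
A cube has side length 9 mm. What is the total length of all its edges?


Shape: cube
Side s = 9 mm
A cube has 12 edges, all equal.
Formula: total edge length = 12 * s
Total = 12 * 9
Total = 108
108 mm


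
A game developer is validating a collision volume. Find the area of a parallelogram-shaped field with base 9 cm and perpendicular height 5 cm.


Shape: parallelogram
Base b = 9 cm, Height h = 5 cm
Formula: A = b * h
A = 9 * 5
A = 45
45 cm^2


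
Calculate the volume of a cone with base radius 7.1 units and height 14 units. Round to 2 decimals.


Shape: cone
Radius r = 7.1 units, Height h = 14 units
Formula: V = (1/3) * pi * r^2 * h
r^2 = 50.41
pi * r^2 * h = pi * 50.41 * 14 = 705.74 * pi
V = 705.74 * pi / 3
V = 739.05
739.05 units^3


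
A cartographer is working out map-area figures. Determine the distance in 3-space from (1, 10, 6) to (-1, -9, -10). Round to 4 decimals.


3D distance between two points
P1 = (1, 10, 6), P2 = (-1, -9, -10)
Formula: d = sqrt((x2-x1)^2 + (y2-y1)^2 + (z2-z1)^2)
dx = -1 - 1 = -2
dy = -9 - 10 = -19
dz = -10 - 6 = -16
dx^2 + dy^2 + dz^2 = 4 + 361 + 256 = 621
d = sqrt(621)
d = 24.9199
24.9199 units


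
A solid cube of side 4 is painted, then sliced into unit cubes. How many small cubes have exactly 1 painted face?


Large cube: 4 x 4 x 4, cut into unit cubes.
n = 4, so n - 2 = 2
Cubes with 1 painted face lie in the interior of each face.
A cube has 6 faces; each contributes (n - 2)^2 = 4 such cubes.
Count = 6 * 4 = 24
24 unit cubes


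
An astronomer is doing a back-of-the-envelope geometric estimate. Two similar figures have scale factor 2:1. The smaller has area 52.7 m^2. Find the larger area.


Linear scale factor k = 2
Original area = 52.7 m^2
Rule: under a linear scaling by k, areas scale by k^2.
k^2 = 2^2 = 4
New area = 52.7 * 4
New area = 210.8
210.8 m^2


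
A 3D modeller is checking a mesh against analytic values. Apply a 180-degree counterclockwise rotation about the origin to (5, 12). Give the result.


Transformation: rotation about the origin
Original point: (5, 12)
Rule for 180 deg: (x, y) -> (-x, -y)
Apply: (5, 12) -> (-5, -12)
(-5, -12)


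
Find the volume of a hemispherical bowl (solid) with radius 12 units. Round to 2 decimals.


Shape: hemisphere (half of a sphere)
Radius r = 12 units
Formula: V = (1/2) * (4/3) * pi * r^3 = (2/3) * pi * r^3
r^3 = 1728
(2/3) * 1728 = 1152
V = 1152 * pi
V = 3619.11
3619.11 units^3


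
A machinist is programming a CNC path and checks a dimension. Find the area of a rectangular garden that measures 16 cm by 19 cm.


Shape: rectangle
Length l = 16 cm, Width w = 19 cm
Formula: A = l * w
A = 16 * 19
A = 304
304 cm^2


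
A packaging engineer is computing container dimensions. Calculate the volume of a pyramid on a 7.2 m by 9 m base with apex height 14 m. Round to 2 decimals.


Shape: rectangular pyramid
Base: 7.2 m x 9 m, Height h = 14 m
Formula: V = (1/3) * base_area * h
base_area = 7.2 * 9 = 64.8
base_area * h = 64.8 * 14 = 907.2
V = 907.2 / 3
V = 302.4
302.4 m^3


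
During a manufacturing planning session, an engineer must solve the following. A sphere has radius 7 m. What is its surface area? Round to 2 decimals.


Shape: sphere
Radius r = 7 m
Formula: SA = 4 * pi * r^2
r^2 = 49
SA = 4 * pi * 49
SA = 196 * pi
SA = 615.75
615.75 m^2


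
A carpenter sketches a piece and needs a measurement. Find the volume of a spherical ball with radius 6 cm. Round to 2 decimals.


Shape: sphere
Radius r = 6 cm
Formula: V = (4/3) * pi * r^3
r^3 = 216
(4/3) * 216 = 288
V = 288 * pi
V = 904.78
904.78 cm^3


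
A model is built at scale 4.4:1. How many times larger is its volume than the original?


Linear scale factor k = 4.4
Rule: under a linear scaling by k, volumes scale by k^3.
k^3 = 4.4 * 4.4 * 4.4
k^3 = 19.36 * 4.4
k^3 = 85.184
Volume scales by a factor of 85.184.
85.184 (dimensionless)


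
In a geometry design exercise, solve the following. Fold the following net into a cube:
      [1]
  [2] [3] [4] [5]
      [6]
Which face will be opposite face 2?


Net: cross layout. Take square 3 as the base (bottom).
Fold the four squares in the horizontal row up around 3: 2 -> left, 4 -> right, 5 wraps to the top.
Fold 1 and 6 up from 3: 1 -> back, 6 -> front.
Opposite pairs are therefore: (1, 6), (2, 4), (3, 5).
Face 2 is opposite face 4.
face 4


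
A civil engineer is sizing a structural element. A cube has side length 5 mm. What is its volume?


Shape: cube
Side s = 5 mm
Formula: V = s^3
V = 5 * 5 * 5
V = 25 * 5
V = 125
125 mm^3


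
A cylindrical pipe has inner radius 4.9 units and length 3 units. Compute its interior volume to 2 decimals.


Shape: cylinder
Radius r = 4.9 units, Height h = 3 units
Formula: V = pi * r^2 * h
r^2 = 24.01
V = pi * 24.01 * 3
V = 72.03 * pi
V = 226.29
226.29 units^3


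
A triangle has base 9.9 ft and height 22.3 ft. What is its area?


Shape: triangle
Base b = 9.9 ft, Height h = 22.3 ft
Formula: A = (1/2) * b * h
A = 0.5 * 9.9 * 22.3
A = 0.5 * 220.77
A = 110.385
110.385 ft^2


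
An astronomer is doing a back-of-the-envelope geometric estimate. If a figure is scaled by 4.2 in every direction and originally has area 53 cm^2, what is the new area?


Linear scale factor k = 4.2
Original area = 53 cm^2
Rule: under a linear scaling by k, areas scale by k^2.
k^2 = 4.2^2 = 17.64
New area = 53 * 17.64
New area = 934.92
934.92 cm^2


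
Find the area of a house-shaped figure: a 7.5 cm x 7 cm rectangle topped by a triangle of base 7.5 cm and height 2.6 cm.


Composite shape: rectangle + triangle
Rectangle area = 7.5 * 7 = 52.5
Triangle area = 0.5 * 7.5 * 2.6 = 9.75
Total = 52.5 + 9.75
Total = 62.25
62.25 cm^2


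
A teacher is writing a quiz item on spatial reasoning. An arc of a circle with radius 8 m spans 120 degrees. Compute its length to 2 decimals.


Shape: circular arc
Radius r = 8 m, Angle = 120 degrees
Formula: L = (angle/360) * 2 * pi * r
2 * pi * r = 16 * pi
L = (120/360) * 16 * pi
L = 5.333333 * pi
L = 16.76
16.76 m


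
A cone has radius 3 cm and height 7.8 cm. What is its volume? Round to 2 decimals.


Shape: cone
Radius r = 3 cm, Height h = 7.8 cm
Formula: V = (1/3) * pi * r^2 * h
r^2 = 9
pi * r^2 * h = pi * 9 * 7.8 = 70.2 * pi
V = 70.2 * pi / 3
V = 73.51
73.51 cm^3


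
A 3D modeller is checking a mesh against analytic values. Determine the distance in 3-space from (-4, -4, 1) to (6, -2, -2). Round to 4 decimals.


3D distance between two points
P1 = (-4, -4, 1), P2 = (6, -2, -2)
Formula: d = sqrt((x2-x1)^2 + (y2-y1)^2 + (z2-z1)^2)
dx = 6 - -4 = 10
dy = -2 - -4 = 2
dz = -2 - 1 = -3
dx^2 + dy^2 + dz^2 = 100 + 4 + 9 = 113
d = sqrt(113)
d = 10.6301
10.6301 units


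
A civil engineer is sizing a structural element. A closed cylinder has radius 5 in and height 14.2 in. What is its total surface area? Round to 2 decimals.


Shape: closed cylinder
Radius r = 5 in, Height h = 14.2 in
Formula: SA = 2*pi*r^2 + 2*pi*r*h = 2*pi*r*(r + h)
r + h = 19.2
2 * r * (r + h) = 2 * 5 * 19.2 = 192
SA = 192 * pi
SA = 603.19
603.19 in^2


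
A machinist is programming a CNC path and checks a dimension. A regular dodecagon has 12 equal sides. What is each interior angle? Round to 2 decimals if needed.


Shape: regular dodecagon (12 sides)
Formula: interior angle = (n - 2) * 180 / n
(n - 2) = 10
(n - 2) * 180 = 1800
angle = 1800 / 12
angle = 150
150 degrees


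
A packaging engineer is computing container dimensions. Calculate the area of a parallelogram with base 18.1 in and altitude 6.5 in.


Shape: parallelogram
Base b = 18.1 in, Height h = 6.5 in
Formula: A = b * h
A = 18.1 * 6.5
A = 117.65
117.65 in^2


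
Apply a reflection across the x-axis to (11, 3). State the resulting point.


Transformation: reflection
Original point: (11, 3)
Rule for reflection over the x-axis: (x, y) -> (x, -y)
Apply: (11, 3) -> (11, -3)
(11, -3)


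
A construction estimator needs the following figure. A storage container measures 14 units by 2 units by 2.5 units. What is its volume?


Shape: rectangular prism
l = 14 units, w = 2 units, h = 2.5 units
Formula: V = l * w * h
V = 14 * 2 * 2.5
V = 28 * 2.5
V = 70
70 units^3


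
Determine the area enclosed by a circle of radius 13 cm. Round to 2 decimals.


Shape: circle
Radius r = 13 cm
Formula: A = pi * r^2
r^2 = 13^2 = 169
A = pi * 169
A = 530.93
530.93 cm^2


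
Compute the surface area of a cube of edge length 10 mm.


Shape: cube
Side s = 10 mm
A cube has 6 square faces.
Formula: SA = 6 * s^2
s^2 = 100
SA = 6 * 100
SA = 600
600 mm^2


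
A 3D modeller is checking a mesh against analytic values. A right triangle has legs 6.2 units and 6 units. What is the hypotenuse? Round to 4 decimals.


Shape: right triangle
Legs a = 6.2 units, b = 6 units
Formula: c = sqrt(a^2 + b^2)
a^2 = 38.44, b^2 = 36
a^2 + b^2 = 74.44
c = sqrt(74.44)
c = 8.6279
8.6279 units


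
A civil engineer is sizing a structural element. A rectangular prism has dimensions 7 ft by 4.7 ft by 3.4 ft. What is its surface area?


Shape: rectangular prism
l = 7 ft, w = 4.7 ft, h = 3.4 ft
Formula: SA = 2(lw + lh + wh)
lw = 32.9, lh = 23.8, wh = 15.98
lw + lh + wh = 72.68
SA = 2 * 72.68
SA = 145.36
145.36 ft^2


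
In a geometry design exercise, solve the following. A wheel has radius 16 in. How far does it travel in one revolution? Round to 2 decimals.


Shape: circle
Radius r = 16 in
Formula: C = 2 * pi * r
C = 2 * pi * 16
C = 32 * pi
C = 100.53
100.53 in


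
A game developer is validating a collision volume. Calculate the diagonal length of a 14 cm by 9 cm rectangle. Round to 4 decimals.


Shape: rectangle (diagonal via Pythagoras)
Sides: 14 cm and 9 cm
Formula: d = sqrt(l^2 + w^2)
l^2 = 196, w^2 = 81
l^2 + w^2 = 277
d = sqrt(277)
d = 16.6433
16.6433 cm


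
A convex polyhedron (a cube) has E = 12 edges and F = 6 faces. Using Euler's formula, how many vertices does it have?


Polyhedron: cube
Euler's formula for convex polyhedra: V - E + F = 2
Given: E = 12 edges and F = 6 faces
Solve for V:
V = 2 + E - F = 2 + 12 - 6 = 8
8 vertices


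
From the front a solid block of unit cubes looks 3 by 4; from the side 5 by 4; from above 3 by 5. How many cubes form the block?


Orthographic views of a solid rectangular block:
Front view 3 x 4 -> length = 3, height = 4
Side view 5 x 4 -> width = 5, height = 4 (consistent)
Top view 3 x 5 -> confirms length = 3, width = 5
The block is 3 x 5 x 4.
Total unit cubes = 3 * 5 * 4 = 60
60 unit cubes


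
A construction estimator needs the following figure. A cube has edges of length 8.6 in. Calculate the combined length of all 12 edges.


Shape: cube
Side s = 8.6 in
A cube has 12 edges, all equal.
Formula: total edge length = 12 * s
Total = 12 * 8.6
Total = 103.2
103.2 in


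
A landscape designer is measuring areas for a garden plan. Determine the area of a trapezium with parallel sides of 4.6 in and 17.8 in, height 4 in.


Shape: trapezoid
Parallel sides a = 4.6 in, b = 17.8 in; Height h = 4 in
Formula: A = (a + b) * h / 2
a + b = 4.6 + 17.8 = 22.4
A = 22.4 * 4 / 2
A = 89.6 / 2
A = 44.8
44.8 in^2


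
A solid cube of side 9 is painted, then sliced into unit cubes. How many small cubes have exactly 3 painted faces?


Large cube: 9 x 9 x 9, cut into unit cubes.
Cubes with 3 painted faces are at the corners. A cube always has 8 corners.
Count = 8
8 unit cubes


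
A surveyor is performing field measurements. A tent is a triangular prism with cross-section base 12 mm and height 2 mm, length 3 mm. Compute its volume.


Shape: triangular prism
Triangle base = 12 mm, triangle height = 2 mm, prism length L = 3 mm
Formula: V = (1/2 * b * h_tri) * L
Cross-section area = 0.5 * 12 * 2 = 12
V = 12 * 3
V = 36
36 mm^3
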